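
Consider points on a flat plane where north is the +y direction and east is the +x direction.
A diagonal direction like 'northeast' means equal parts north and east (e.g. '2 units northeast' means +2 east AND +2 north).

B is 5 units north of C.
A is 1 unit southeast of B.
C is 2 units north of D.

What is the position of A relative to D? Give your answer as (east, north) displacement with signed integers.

Answer: A is at (east=1, north=6) relative to D.

Derivation:
Place D at the origin (east=0, north=0).
  C is 2 units north of D: delta (east=+0, north=+2); C at (east=0, north=2).
  B is 5 units north of C: delta (east=+0, north=+5); B at (east=0, north=7).
  A is 1 unit southeast of B: delta (east=+1, north=-1); A at (east=1, north=6).
Therefore A relative to D: (east=1, north=6).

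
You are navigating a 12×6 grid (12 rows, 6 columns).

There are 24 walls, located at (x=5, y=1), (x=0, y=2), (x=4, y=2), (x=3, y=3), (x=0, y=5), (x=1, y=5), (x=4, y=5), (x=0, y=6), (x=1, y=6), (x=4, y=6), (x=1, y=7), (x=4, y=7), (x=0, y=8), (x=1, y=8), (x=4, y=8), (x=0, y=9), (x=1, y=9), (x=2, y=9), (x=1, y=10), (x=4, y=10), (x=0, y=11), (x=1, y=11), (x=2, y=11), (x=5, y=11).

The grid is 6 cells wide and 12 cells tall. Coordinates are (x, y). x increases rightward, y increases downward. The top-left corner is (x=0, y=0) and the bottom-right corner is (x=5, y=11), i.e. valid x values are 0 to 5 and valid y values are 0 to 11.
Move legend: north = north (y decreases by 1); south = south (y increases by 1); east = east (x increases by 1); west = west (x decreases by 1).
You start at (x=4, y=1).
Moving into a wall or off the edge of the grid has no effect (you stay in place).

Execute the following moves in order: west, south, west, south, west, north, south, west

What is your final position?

Answer: Final position: (x=0, y=3)

Derivation:
Start: (x=4, y=1)
  west (west): (x=4, y=1) -> (x=3, y=1)
  south (south): (x=3, y=1) -> (x=3, y=2)
  west (west): (x=3, y=2) -> (x=2, y=2)
  south (south): (x=2, y=2) -> (x=2, y=3)
  west (west): (x=2, y=3) -> (x=1, y=3)
  north (north): (x=1, y=3) -> (x=1, y=2)
  south (south): (x=1, y=2) -> (x=1, y=3)
  west (west): (x=1, y=3) -> (x=0, y=3)
Final: (x=0, y=3)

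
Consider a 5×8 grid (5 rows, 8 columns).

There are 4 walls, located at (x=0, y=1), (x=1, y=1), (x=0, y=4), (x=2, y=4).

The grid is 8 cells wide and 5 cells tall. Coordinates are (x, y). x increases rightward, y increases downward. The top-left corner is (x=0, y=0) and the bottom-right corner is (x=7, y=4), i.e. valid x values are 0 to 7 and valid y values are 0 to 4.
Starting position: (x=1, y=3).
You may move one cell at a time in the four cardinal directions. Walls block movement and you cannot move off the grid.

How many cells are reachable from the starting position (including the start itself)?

Answer: Reachable cells: 36

Derivation:
BFS flood-fill from (x=1, y=3):
  Distance 0: (x=1, y=3)
  Distance 1: (x=1, y=2), (x=0, y=3), (x=2, y=3), (x=1, y=4)
  Distance 2: (x=0, y=2), (x=2, y=2), (x=3, y=3)
  Distance 3: (x=2, y=1), (x=3, y=2), (x=4, y=3), (x=3, y=4)
  Distance 4: (x=2, y=0), (x=3, y=1), (x=4, y=2), (x=5, y=3), (x=4, y=4)
  Distance 5: (x=1, y=0), (x=3, y=0), (x=4, y=1), (x=5, y=2), (x=6, y=3), (x=5, y=4)
  Distance 6: (x=0, y=0), (x=4, y=0), (x=5, y=1), (x=6, y=2), (x=7, y=3), (x=6, y=4)
  Distance 7: (x=5, y=0), (x=6, y=1), (x=7, y=2), (x=7, y=4)
  Distance 8: (x=6, y=0), (x=7, y=1)
  Distance 9: (x=7, y=0)
Total reachable: 36 (grid has 36 open cells total)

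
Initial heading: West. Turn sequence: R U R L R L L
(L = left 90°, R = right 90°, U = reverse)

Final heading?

Answer: Final heading: East

Derivation:
Start: West
  R (right (90° clockwise)) -> North
  U (U-turn (180°)) -> South
  R (right (90° clockwise)) -> West
  L (left (90° counter-clockwise)) -> South
  R (right (90° clockwise)) -> West
  L (left (90° counter-clockwise)) -> South
  L (left (90° counter-clockwise)) -> East
Final: East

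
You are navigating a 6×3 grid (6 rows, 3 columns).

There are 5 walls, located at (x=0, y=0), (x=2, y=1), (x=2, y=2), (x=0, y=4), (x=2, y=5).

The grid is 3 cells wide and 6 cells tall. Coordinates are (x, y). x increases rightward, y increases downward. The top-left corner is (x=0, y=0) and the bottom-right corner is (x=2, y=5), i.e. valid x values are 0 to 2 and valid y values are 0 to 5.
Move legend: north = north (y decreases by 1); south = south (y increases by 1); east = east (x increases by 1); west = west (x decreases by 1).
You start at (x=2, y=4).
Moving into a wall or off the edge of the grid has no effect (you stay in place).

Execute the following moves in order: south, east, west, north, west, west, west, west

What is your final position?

Answer: Final position: (x=0, y=3)

Derivation:
Start: (x=2, y=4)
  south (south): blocked, stay at (x=2, y=4)
  east (east): blocked, stay at (x=2, y=4)
  west (west): (x=2, y=4) -> (x=1, y=4)
  north (north): (x=1, y=4) -> (x=1, y=3)
  west (west): (x=1, y=3) -> (x=0, y=3)
  [×3]west (west): blocked, stay at (x=0, y=3)
Final: (x=0, y=3)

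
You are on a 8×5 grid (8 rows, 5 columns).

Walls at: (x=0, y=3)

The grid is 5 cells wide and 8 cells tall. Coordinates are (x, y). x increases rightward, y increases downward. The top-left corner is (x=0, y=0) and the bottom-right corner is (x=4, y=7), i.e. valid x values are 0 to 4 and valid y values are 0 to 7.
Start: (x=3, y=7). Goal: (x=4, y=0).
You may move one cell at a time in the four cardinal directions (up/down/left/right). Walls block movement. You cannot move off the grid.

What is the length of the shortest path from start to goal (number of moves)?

BFS from (x=3, y=7) until reaching (x=4, y=0):
  Distance 0: (x=3, y=7)
  Distance 1: (x=3, y=6), (x=2, y=7), (x=4, y=7)
  Distance 2: (x=3, y=5), (x=2, y=6), (x=4, y=6), (x=1, y=7)
  Distance 3: (x=3, y=4), (x=2, y=5), (x=4, y=5), (x=1, y=6), (x=0, y=7)
  Distance 4: (x=3, y=3), (x=2, y=4), (x=4, y=4), (x=1, y=5), (x=0, y=6)
  Distance 5: (x=3, y=2), (x=2, y=3), (x=4, y=3), (x=1, y=4), (x=0, y=5)
  Distance 6: (x=3, y=1), (x=2, y=2), (x=4, y=2), (x=1, y=3), (x=0, y=4)
  Distance 7: (x=3, y=0), (x=2, y=1), (x=4, y=1), (x=1, y=2)
  Distance 8: (x=2, y=0), (x=4, y=0), (x=1, y=1), (x=0, y=2)  <- goal reached here
One shortest path (8 moves): (x=3, y=7) -> (x=4, y=7) -> (x=4, y=6) -> (x=4, y=5) -> (x=4, y=4) -> (x=4, y=3) -> (x=4, y=2) -> (x=4, y=1) -> (x=4, y=0)

Answer: Shortest path length: 8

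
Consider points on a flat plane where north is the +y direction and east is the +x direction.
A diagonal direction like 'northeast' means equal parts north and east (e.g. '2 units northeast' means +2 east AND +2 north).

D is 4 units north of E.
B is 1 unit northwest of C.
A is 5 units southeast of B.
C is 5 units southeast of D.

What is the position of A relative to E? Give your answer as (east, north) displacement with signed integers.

Place E at the origin (east=0, north=0).
  D is 4 units north of E: delta (east=+0, north=+4); D at (east=0, north=4).
  C is 5 units southeast of D: delta (east=+5, north=-5); C at (east=5, north=-1).
  B is 1 unit northwest of C: delta (east=-1, north=+1); B at (east=4, north=0).
  A is 5 units southeast of B: delta (east=+5, north=-5); A at (east=9, north=-5).
Therefore A relative to E: (east=9, north=-5).

Answer: A is at (east=9, north=-5) relative to E.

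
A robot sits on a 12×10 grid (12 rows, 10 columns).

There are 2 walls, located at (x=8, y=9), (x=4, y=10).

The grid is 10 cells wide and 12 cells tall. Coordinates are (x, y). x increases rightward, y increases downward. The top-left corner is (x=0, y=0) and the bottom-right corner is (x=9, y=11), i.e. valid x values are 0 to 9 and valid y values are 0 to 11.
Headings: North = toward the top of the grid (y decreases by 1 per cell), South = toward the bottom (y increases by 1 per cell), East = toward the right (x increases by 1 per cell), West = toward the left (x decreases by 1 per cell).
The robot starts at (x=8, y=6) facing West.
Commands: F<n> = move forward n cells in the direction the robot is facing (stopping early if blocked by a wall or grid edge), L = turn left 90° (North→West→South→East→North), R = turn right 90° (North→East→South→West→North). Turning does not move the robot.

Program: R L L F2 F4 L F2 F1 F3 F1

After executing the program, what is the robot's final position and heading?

Start: (x=8, y=6), facing West
  R: turn right, now facing North
  L: turn left, now facing West
  L: turn left, now facing South
  F2: move forward 2, now at (x=8, y=8)
  F4: move forward 0/4 (blocked), now at (x=8, y=8)
  L: turn left, now facing East
  F2: move forward 1/2 (blocked), now at (x=9, y=8)
  F1: move forward 0/1 (blocked), now at (x=9, y=8)
  F3: move forward 0/3 (blocked), now at (x=9, y=8)
  F1: move forward 0/1 (blocked), now at (x=9, y=8)
Final: (x=9, y=8), facing East

Answer: Final position: (x=9, y=8), facing East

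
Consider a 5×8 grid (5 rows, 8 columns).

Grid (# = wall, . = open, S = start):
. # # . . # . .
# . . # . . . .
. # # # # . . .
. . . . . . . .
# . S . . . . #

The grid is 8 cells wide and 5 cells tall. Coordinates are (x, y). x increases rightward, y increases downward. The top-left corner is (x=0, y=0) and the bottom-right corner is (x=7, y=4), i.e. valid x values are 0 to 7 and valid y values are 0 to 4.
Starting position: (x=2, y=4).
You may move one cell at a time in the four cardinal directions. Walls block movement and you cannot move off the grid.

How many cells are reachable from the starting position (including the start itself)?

BFS flood-fill from (x=2, y=4):
  Distance 0: (x=2, y=4)
  Distance 1: (x=2, y=3), (x=1, y=4), (x=3, y=4)
  Distance 2: (x=1, y=3), (x=3, y=3), (x=4, y=4)
  Distance 3: (x=0, y=3), (x=4, y=3), (x=5, y=4)
  Distance 4: (x=0, y=2), (x=5, y=3), (x=6, y=4)
  Distance 5: (x=5, y=2), (x=6, y=3)
  Distance 6: (x=5, y=1), (x=6, y=2), (x=7, y=3)
  Distance 7: (x=4, y=1), (x=6, y=1), (x=7, y=2)
  Distance 8: (x=4, y=0), (x=6, y=0), (x=7, y=1)
  Distance 9: (x=3, y=0), (x=7, y=0)
Total reachable: 26 (grid has 29 open cells total)

Answer: Reachable cells: 26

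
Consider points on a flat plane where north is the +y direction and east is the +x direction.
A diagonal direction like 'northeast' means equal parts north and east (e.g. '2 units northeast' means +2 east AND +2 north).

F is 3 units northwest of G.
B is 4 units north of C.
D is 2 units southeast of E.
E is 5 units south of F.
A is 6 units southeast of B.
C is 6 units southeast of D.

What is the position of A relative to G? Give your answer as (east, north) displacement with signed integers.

Answer: A is at (east=11, north=-12) relative to G.

Derivation:
Place G at the origin (east=0, north=0).
  F is 3 units northwest of G: delta (east=-3, north=+3); F at (east=-3, north=3).
  E is 5 units south of F: delta (east=+0, north=-5); E at (east=-3, north=-2).
  D is 2 units southeast of E: delta (east=+2, north=-2); D at (east=-1, north=-4).
  C is 6 units southeast of D: delta (east=+6, north=-6); C at (east=5, north=-10).
  B is 4 units north of C: delta (east=+0, north=+4); B at (east=5, north=-6).
  A is 6 units southeast of B: delta (east=+6, north=-6); A at (east=11, north=-12).
Therefore A relative to G: (east=11, north=-12).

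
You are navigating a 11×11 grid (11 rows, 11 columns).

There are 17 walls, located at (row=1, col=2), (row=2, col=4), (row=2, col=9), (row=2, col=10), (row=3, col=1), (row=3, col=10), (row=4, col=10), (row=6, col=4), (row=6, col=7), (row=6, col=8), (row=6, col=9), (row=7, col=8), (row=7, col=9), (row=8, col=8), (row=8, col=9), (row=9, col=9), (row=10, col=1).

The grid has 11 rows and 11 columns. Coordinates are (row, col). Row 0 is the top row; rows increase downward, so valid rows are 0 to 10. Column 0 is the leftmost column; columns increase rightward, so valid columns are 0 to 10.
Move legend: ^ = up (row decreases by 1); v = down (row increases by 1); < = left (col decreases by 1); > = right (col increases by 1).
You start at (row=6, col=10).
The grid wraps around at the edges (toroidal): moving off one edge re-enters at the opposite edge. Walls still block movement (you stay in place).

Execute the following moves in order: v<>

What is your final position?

Answer: Final position: (row=7, col=0)

Derivation:
Start: (row=6, col=10)
  v (down): (row=6, col=10) -> (row=7, col=10)
  < (left): blocked, stay at (row=7, col=10)
  > (right): (row=7, col=10) -> (row=7, col=0)
Final: (row=7, col=0)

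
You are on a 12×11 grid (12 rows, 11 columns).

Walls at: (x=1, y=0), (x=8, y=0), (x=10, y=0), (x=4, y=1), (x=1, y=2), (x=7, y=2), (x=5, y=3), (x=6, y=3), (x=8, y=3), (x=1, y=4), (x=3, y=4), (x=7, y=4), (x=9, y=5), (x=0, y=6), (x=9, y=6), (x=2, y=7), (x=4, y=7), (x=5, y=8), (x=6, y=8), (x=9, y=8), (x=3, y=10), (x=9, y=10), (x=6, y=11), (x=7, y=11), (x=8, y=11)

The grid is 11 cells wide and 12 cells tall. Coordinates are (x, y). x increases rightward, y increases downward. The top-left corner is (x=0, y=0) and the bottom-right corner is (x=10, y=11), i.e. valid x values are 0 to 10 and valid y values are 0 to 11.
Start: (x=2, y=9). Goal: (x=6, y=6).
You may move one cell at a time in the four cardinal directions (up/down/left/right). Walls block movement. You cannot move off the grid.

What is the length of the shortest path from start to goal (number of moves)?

BFS from (x=2, y=9) until reaching (x=6, y=6):
  Distance 0: (x=2, y=9)
  Distance 1: (x=2, y=8), (x=1, y=9), (x=3, y=9), (x=2, y=10)
  Distance 2: (x=1, y=8), (x=3, y=8), (x=0, y=9), (x=4, y=9), (x=1, y=10), (x=2, y=11)
  Distance 3: (x=1, y=7), (x=3, y=7), (x=0, y=8), (x=4, y=8), (x=5, y=9), (x=0, y=10), (x=4, y=10), (x=1, y=11), (x=3, y=11)
  Distance 4: (x=1, y=6), (x=3, y=6), (x=0, y=7), (x=6, y=9), (x=5, y=10), (x=0, y=11), (x=4, y=11)
  Distance 5: (x=1, y=5), (x=3, y=5), (x=2, y=6), (x=4, y=6), (x=7, y=9), (x=6, y=10), (x=5, y=11)
  Distance 6: (x=0, y=5), (x=2, y=5), (x=4, y=5), (x=5, y=6), (x=7, y=8), (x=8, y=9), (x=7, y=10)
  Distance 7: (x=0, y=4), (x=2, y=4), (x=4, y=4), (x=5, y=5), (x=6, y=6), (x=5, y=7), (x=7, y=7), (x=8, y=8), (x=9, y=9), (x=8, y=10)  <- goal reached here
One shortest path (7 moves): (x=2, y=9) -> (x=3, y=9) -> (x=3, y=8) -> (x=3, y=7) -> (x=3, y=6) -> (x=4, y=6) -> (x=5, y=6) -> (x=6, y=6)

Answer: Shortest path length: 7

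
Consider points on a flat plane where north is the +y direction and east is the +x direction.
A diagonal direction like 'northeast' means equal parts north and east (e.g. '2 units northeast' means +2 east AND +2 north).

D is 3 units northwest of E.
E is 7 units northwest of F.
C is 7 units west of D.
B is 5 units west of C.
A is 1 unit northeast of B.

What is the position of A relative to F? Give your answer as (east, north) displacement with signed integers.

Answer: A is at (east=-21, north=11) relative to F.

Derivation:
Place F at the origin (east=0, north=0).
  E is 7 units northwest of F: delta (east=-7, north=+7); E at (east=-7, north=7).
  D is 3 units northwest of E: delta (east=-3, north=+3); D at (east=-10, north=10).
  C is 7 units west of D: delta (east=-7, north=+0); C at (east=-17, north=10).
  B is 5 units west of C: delta (east=-5, north=+0); B at (east=-22, north=10).
  A is 1 unit northeast of B: delta (east=+1, north=+1); A at (east=-21, north=11).
Therefore A relative to F: (east=-21, north=11).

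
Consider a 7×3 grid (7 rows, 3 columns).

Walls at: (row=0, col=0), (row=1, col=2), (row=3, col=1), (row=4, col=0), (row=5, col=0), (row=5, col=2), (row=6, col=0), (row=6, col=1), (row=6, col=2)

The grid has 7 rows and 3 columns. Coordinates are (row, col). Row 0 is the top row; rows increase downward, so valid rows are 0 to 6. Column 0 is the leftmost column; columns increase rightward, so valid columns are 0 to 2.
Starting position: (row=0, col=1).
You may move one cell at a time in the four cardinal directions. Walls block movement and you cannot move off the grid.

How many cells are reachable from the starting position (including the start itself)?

Answer: Reachable cells: 12

Derivation:
BFS flood-fill from (row=0, col=1):
  Distance 0: (row=0, col=1)
  Distance 1: (row=0, col=2), (row=1, col=1)
  Distance 2: (row=1, col=0), (row=2, col=1)
  Distance 3: (row=2, col=0), (row=2, col=2)
  Distance 4: (row=3, col=0), (row=3, col=2)
  Distance 5: (row=4, col=2)
  Distance 6: (row=4, col=1)
  Distance 7: (row=5, col=1)
Total reachable: 12 (grid has 12 open cells total)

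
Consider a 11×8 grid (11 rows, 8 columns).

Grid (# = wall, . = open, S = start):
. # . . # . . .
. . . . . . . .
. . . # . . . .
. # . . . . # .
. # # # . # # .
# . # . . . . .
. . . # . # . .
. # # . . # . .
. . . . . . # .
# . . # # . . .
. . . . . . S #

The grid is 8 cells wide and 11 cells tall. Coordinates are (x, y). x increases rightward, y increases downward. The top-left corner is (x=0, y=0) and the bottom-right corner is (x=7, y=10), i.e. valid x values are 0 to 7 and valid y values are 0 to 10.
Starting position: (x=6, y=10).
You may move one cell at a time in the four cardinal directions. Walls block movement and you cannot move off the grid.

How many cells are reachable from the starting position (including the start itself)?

BFS flood-fill from (x=6, y=10):
  Distance 0: (x=6, y=10)
  Distance 1: (x=6, y=9), (x=5, y=10)
  Distance 2: (x=5, y=9), (x=7, y=9), (x=4, y=10)
  Distance 3: (x=5, y=8), (x=7, y=8), (x=3, y=10)
  Distance 4: (x=7, y=7), (x=4, y=8), (x=2, y=10)
  Distance 5: (x=7, y=6), (x=4, y=7), (x=6, y=7), (x=3, y=8), (x=2, y=9), (x=1, y=10)
  Distance 6: (x=7, y=5), (x=4, y=6), (x=6, y=6), (x=3, y=7), (x=2, y=8), (x=1, y=9), (x=0, y=10)
  Distance 7: (x=7, y=4), (x=4, y=5), (x=6, y=5), (x=1, y=8)
  Distance 8: (x=7, y=3), (x=4, y=4), (x=3, y=5), (x=5, y=5), (x=0, y=8)
  Distance 9: (x=7, y=2), (x=4, y=3), (x=0, y=7)
  Distance 10: (x=7, y=1), (x=4, y=2), (x=6, y=2), (x=3, y=3), (x=5, y=3), (x=0, y=6)
  Distance 11: (x=7, y=0), (x=4, y=1), (x=6, y=1), (x=5, y=2), (x=2, y=3), (x=1, y=6)
  Distance 12: (x=6, y=0), (x=3, y=1), (x=5, y=1), (x=2, y=2), (x=1, y=5), (x=2, y=6)
  Distance 13: (x=3, y=0), (x=5, y=0), (x=2, y=1), (x=1, y=2)
  Distance 14: (x=2, y=0), (x=1, y=1), (x=0, y=2)
  Distance 15: (x=0, y=1), (x=0, y=3)
  Distance 16: (x=0, y=0), (x=0, y=4)
Total reachable: 66 (grid has 66 open cells total)

Answer: Reachable cells: 66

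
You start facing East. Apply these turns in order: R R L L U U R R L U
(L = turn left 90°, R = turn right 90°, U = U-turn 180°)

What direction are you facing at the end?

Start: East
  R (right (90° clockwise)) -> South
  R (right (90° clockwise)) -> West
  L (left (90° counter-clockwise)) -> South
  L (left (90° counter-clockwise)) -> East
  U (U-turn (180°)) -> West
  U (U-turn (180°)) -> East
  R (right (90° clockwise)) -> South
  R (right (90° clockwise)) -> West
  L (left (90° counter-clockwise)) -> South
  U (U-turn (180°)) -> North
Final: North

Answer: Final heading: North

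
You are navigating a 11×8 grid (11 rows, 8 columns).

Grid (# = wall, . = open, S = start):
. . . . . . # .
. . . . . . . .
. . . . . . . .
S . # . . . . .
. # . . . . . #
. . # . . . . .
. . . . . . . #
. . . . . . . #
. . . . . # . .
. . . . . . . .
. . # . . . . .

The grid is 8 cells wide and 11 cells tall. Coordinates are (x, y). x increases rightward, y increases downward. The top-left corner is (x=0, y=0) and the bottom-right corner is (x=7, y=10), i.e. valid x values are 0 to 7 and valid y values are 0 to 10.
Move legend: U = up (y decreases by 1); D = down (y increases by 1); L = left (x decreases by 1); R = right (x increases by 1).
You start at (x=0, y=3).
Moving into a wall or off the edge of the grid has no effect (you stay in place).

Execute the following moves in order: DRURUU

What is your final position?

Start: (x=0, y=3)
  D (down): (x=0, y=3) -> (x=0, y=4)
  R (right): blocked, stay at (x=0, y=4)
  U (up): (x=0, y=4) -> (x=0, y=3)
  R (right): (x=0, y=3) -> (x=1, y=3)
  U (up): (x=1, y=3) -> (x=1, y=2)
  U (up): (x=1, y=2) -> (x=1, y=1)
Final: (x=1, y=1)

Answer: Final position: (x=1, y=1)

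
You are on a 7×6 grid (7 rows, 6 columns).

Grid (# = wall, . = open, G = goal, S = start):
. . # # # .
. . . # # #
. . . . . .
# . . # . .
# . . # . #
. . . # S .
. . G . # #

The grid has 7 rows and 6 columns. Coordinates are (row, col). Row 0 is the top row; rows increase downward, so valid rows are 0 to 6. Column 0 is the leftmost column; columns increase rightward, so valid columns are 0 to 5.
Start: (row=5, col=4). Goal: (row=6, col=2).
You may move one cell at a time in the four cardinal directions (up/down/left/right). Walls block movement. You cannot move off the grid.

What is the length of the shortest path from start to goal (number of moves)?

Answer: Shortest path length: 9

Derivation:
BFS from (row=5, col=4) until reaching (row=6, col=2):
  Distance 0: (row=5, col=4)
  Distance 1: (row=4, col=4), (row=5, col=5)
  Distance 2: (row=3, col=4)
  Distance 3: (row=2, col=4), (row=3, col=5)
  Distance 4: (row=2, col=3), (row=2, col=5)
  Distance 5: (row=2, col=2)
  Distance 6: (row=1, col=2), (row=2, col=1), (row=3, col=2)
  Distance 7: (row=1, col=1), (row=2, col=0), (row=3, col=1), (row=4, col=2)
  Distance 8: (row=0, col=1), (row=1, col=0), (row=4, col=1), (row=5, col=2)
  Distance 9: (row=0, col=0), (row=5, col=1), (row=6, col=2)  <- goal reached here
One shortest path (9 moves): (row=5, col=4) -> (row=4, col=4) -> (row=3, col=4) -> (row=2, col=4) -> (row=2, col=3) -> (row=2, col=2) -> (row=3, col=2) -> (row=4, col=2) -> (row=5, col=2) -> (row=6, col=2)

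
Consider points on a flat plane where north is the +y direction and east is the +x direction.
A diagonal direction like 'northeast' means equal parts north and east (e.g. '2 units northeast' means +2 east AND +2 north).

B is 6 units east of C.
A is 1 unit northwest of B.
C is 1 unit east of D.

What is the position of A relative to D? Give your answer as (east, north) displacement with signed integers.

Answer: A is at (east=6, north=1) relative to D.

Derivation:
Place D at the origin (east=0, north=0).
  C is 1 unit east of D: delta (east=+1, north=+0); C at (east=1, north=0).
  B is 6 units east of C: delta (east=+6, north=+0); B at (east=7, north=0).
  A is 1 unit northwest of B: delta (east=-1, north=+1); A at (east=6, north=1).
Therefore A relative to D: (east=6, north=1).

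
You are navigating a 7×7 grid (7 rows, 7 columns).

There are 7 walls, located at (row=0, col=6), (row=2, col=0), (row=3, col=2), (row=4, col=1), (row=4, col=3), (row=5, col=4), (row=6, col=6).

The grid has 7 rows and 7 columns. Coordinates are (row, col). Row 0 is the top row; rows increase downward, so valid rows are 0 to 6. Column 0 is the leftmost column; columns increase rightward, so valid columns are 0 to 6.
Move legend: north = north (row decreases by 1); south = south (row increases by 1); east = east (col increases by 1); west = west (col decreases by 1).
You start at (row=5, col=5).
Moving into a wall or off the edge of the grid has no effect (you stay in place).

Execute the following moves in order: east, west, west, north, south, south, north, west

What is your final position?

Answer: Final position: (row=5, col=5)

Derivation:
Start: (row=5, col=5)
  east (east): (row=5, col=5) -> (row=5, col=6)
  west (west): (row=5, col=6) -> (row=5, col=5)
  west (west): blocked, stay at (row=5, col=5)
  north (north): (row=5, col=5) -> (row=4, col=5)
  south (south): (row=4, col=5) -> (row=5, col=5)
  south (south): (row=5, col=5) -> (row=6, col=5)
  north (north): (row=6, col=5) -> (row=5, col=5)
  west (west): blocked, stay at (row=5, col=5)
Final: (row=5, col=5)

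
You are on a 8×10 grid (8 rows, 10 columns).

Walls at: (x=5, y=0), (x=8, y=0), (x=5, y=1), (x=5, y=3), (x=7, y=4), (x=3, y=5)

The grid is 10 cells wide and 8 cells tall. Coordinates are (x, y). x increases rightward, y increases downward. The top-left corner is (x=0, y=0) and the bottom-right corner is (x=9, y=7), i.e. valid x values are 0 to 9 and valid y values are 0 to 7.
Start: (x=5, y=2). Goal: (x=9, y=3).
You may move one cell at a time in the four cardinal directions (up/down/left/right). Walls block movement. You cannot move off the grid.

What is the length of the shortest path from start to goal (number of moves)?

Answer: Shortest path length: 5

Derivation:
BFS from (x=5, y=2) until reaching (x=9, y=3):
  Distance 0: (x=5, y=2)
  Distance 1: (x=4, y=2), (x=6, y=2)
  Distance 2: (x=4, y=1), (x=6, y=1), (x=3, y=2), (x=7, y=2), (x=4, y=3), (x=6, y=3)
  Distance 3: (x=4, y=0), (x=6, y=0), (x=3, y=1), (x=7, y=1), (x=2, y=2), (x=8, y=2), (x=3, y=3), (x=7, y=3), (x=4, y=4), (x=6, y=4)
  Distance 4: (x=3, y=0), (x=7, y=0), (x=2, y=1), (x=8, y=1), (x=1, y=2), (x=9, y=2), (x=2, y=3), (x=8, y=3), (x=3, y=4), (x=5, y=4), (x=4, y=5), (x=6, y=5)
  Distance 5: (x=2, y=0), (x=1, y=1), (x=9, y=1), (x=0, y=2), (x=1, y=3), (x=9, y=3), (x=2, y=4), (x=8, y=4), (x=5, y=5), (x=7, y=5), (x=4, y=6), (x=6, y=6)  <- goal reached here
One shortest path (5 moves): (x=5, y=2) -> (x=6, y=2) -> (x=7, y=2) -> (x=8, y=2) -> (x=9, y=2) -> (x=9, y=3)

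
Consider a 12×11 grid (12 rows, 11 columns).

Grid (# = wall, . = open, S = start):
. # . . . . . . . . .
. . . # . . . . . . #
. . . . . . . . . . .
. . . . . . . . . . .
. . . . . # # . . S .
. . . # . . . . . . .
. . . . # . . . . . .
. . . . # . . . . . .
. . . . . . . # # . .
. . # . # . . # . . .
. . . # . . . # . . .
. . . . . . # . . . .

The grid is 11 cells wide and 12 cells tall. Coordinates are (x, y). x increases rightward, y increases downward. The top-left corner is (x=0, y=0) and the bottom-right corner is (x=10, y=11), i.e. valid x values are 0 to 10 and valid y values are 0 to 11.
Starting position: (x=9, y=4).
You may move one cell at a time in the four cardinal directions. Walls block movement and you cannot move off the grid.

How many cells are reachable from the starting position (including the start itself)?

Answer: Reachable cells: 116

Derivation:
BFS flood-fill from (x=9, y=4):
  Distance 0: (x=9, y=4)
  Distance 1: (x=9, y=3), (x=8, y=4), (x=10, y=4), (x=9, y=5)
  Distance 2: (x=9, y=2), (x=8, y=3), (x=10, y=3), (x=7, y=4), (x=8, y=5), (x=10, y=5), (x=9, y=6)
  Distance 3: (x=9, y=1), (x=8, y=2), (x=10, y=2), (x=7, y=3), (x=7, y=5), (x=8, y=6), (x=10, y=6), (x=9, y=7)
  Distance 4: (x=9, y=0), (x=8, y=1), (x=7, y=2), (x=6, y=3), (x=6, y=5), (x=7, y=6), (x=8, y=7), (x=10, y=7), (x=9, y=8)
  Distance 5: (x=8, y=0), (x=10, y=0), (x=7, y=1), (x=6, y=2), (x=5, y=3), (x=5, y=5), (x=6, y=6), (x=7, y=7), (x=10, y=8), (x=9, y=9)
  Distance 6: (x=7, y=0), (x=6, y=1), (x=5, y=2), (x=4, y=3), (x=4, y=5), (x=5, y=6), (x=6, y=7), (x=8, y=9), (x=10, y=9), (x=9, y=10)
  Distance 7: (x=6, y=0), (x=5, y=1), (x=4, y=2), (x=3, y=3), (x=4, y=4), (x=5, y=7), (x=6, y=8), (x=8, y=10), (x=10, y=10), (x=9, y=11)
  Distance 8: (x=5, y=0), (x=4, y=1), (x=3, y=2), (x=2, y=3), (x=3, y=4), (x=5, y=8), (x=6, y=9), (x=8, y=11), (x=10, y=11)
  Distance 9: (x=4, y=0), (x=2, y=2), (x=1, y=3), (x=2, y=4), (x=4, y=8), (x=5, y=9), (x=6, y=10), (x=7, y=11)
  Distance 10: (x=3, y=0), (x=2, y=1), (x=1, y=2), (x=0, y=3), (x=1, y=4), (x=2, y=5), (x=3, y=8), (x=5, y=10)
  Distance 11: (x=2, y=0), (x=1, y=1), (x=0, y=2), (x=0, y=4), (x=1, y=5), (x=2, y=6), (x=3, y=7), (x=2, y=8), (x=3, y=9), (x=4, y=10), (x=5, y=11)
  Distance 12: (x=0, y=1), (x=0, y=5), (x=1, y=6), (x=3, y=6), (x=2, y=7), (x=1, y=8), (x=4, y=11)
  Distance 13: (x=0, y=0), (x=0, y=6), (x=1, y=7), (x=0, y=8), (x=1, y=9), (x=3, y=11)
  Distance 14: (x=0, y=7), (x=0, y=9), (x=1, y=10), (x=2, y=11)
  Distance 15: (x=0, y=10), (x=2, y=10), (x=1, y=11)
  Distance 16: (x=0, y=11)
Total reachable: 116 (grid has 116 open cells total)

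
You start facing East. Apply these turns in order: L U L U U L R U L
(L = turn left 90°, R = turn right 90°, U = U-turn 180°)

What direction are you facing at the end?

Answer: Final heading: South

Derivation:
Start: East
  L (left (90° counter-clockwise)) -> North
  U (U-turn (180°)) -> South
  L (left (90° counter-clockwise)) -> East
  U (U-turn (180°)) -> West
  U (U-turn (180°)) -> East
  L (left (90° counter-clockwise)) -> North
  R (right (90° clockwise)) -> East
  U (U-turn (180°)) -> West
  L (left (90° counter-clockwise)) -> South
Final: South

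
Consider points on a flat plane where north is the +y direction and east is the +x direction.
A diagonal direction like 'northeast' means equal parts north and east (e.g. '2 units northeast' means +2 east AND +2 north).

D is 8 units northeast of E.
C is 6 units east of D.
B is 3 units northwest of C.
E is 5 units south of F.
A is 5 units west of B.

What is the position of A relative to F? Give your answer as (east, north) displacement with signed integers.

Answer: A is at (east=6, north=6) relative to F.

Derivation:
Place F at the origin (east=0, north=0).
  E is 5 units south of F: delta (east=+0, north=-5); E at (east=0, north=-5).
  D is 8 units northeast of E: delta (east=+8, north=+8); D at (east=8, north=3).
  C is 6 units east of D: delta (east=+6, north=+0); C at (east=14, north=3).
  B is 3 units northwest of C: delta (east=-3, north=+3); B at (east=11, north=6).
  A is 5 units west of B: delta (east=-5, north=+0); A at (east=6, north=6).
Therefore A relative to F: (east=6, north=6).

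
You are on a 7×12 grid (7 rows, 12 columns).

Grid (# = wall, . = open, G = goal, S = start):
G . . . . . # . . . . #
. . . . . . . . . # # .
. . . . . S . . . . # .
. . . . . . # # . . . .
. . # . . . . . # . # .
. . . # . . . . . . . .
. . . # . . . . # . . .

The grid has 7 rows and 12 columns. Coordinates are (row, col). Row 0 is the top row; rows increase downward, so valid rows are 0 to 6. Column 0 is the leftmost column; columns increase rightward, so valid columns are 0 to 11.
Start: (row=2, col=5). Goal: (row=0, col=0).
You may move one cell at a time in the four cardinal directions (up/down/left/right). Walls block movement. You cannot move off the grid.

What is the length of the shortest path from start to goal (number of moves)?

BFS from (row=2, col=5) until reaching (row=0, col=0):
  Distance 0: (row=2, col=5)
  Distance 1: (row=1, col=5), (row=2, col=4), (row=2, col=6), (row=3, col=5)
  Distance 2: (row=0, col=5), (row=1, col=4), (row=1, col=6), (row=2, col=3), (row=2, col=7), (row=3, col=4), (row=4, col=5)
  Distance 3: (row=0, col=4), (row=1, col=3), (row=1, col=7), (row=2, col=2), (row=2, col=8), (row=3, col=3), (row=4, col=4), (row=4, col=6), (row=5, col=5)
  Distance 4: (row=0, col=3), (row=0, col=7), (row=1, col=2), (row=1, col=8), (row=2, col=1), (row=2, col=9), (row=3, col=2), (row=3, col=8), (row=4, col=3), (row=4, col=7), (row=5, col=4), (row=5, col=6), (row=6, col=5)
  Distance 5: (row=0, col=2), (row=0, col=8), (row=1, col=1), (row=2, col=0), (row=3, col=1), (row=3, col=9), (row=5, col=7), (row=6, col=4), (row=6, col=6)
  Distance 6: (row=0, col=1), (row=0, col=9), (row=1, col=0), (row=3, col=0), (row=3, col=10), (row=4, col=1), (row=4, col=9), (row=5, col=8), (row=6, col=7)
  Distance 7: (row=0, col=0), (row=0, col=10), (row=3, col=11), (row=4, col=0), (row=5, col=1), (row=5, col=9)  <- goal reached here
One shortest path (7 moves): (row=2, col=5) -> (row=2, col=4) -> (row=2, col=3) -> (row=2, col=2) -> (row=2, col=1) -> (row=2, col=0) -> (row=1, col=0) -> (row=0, col=0)

Answer: Shortest path length: 7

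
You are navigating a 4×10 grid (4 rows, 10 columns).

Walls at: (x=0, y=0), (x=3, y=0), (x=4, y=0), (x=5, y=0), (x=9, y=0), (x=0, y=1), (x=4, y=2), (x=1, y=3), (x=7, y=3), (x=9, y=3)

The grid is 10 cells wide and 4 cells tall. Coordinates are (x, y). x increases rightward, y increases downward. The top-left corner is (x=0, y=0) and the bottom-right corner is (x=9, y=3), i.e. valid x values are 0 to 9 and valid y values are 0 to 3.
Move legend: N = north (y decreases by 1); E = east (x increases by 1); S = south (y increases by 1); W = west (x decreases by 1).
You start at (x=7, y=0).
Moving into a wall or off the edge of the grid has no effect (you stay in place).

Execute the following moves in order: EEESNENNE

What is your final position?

Answer: Final position: (x=8, y=0)

Derivation:
Start: (x=7, y=0)
  E (east): (x=7, y=0) -> (x=8, y=0)
  E (east): blocked, stay at (x=8, y=0)
  E (east): blocked, stay at (x=8, y=0)
  S (south): (x=8, y=0) -> (x=8, y=1)
  N (north): (x=8, y=1) -> (x=8, y=0)
  E (east): blocked, stay at (x=8, y=0)
  N (north): blocked, stay at (x=8, y=0)
  N (north): blocked, stay at (x=8, y=0)
  E (east): blocked, stay at (x=8, y=0)
Final: (x=8, y=0)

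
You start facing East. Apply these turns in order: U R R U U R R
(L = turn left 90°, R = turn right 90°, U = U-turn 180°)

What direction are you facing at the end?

Answer: Final heading: West

Derivation:
Start: East
  U (U-turn (180°)) -> West
  R (right (90° clockwise)) -> North
  R (right (90° clockwise)) -> East
  U (U-turn (180°)) -> West
  U (U-turn (180°)) -> East
  R (right (90° clockwise)) -> South
  R (right (90° clockwise)) -> West
Final: West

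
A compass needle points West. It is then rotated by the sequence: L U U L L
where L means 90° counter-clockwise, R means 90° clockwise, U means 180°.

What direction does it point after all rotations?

Start: West
  L (left (90° counter-clockwise)) -> South
  U (U-turn (180°)) -> North
  U (U-turn (180°)) -> South
  L (left (90° counter-clockwise)) -> East
  L (left (90° counter-clockwise)) -> North
Final: North

Answer: Final heading: North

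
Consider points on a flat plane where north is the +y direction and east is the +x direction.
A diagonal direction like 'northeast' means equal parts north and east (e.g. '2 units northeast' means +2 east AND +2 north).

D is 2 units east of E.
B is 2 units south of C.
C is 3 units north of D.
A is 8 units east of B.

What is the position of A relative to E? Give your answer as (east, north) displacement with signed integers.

Answer: A is at (east=10, north=1) relative to E.

Derivation:
Place E at the origin (east=0, north=0).
  D is 2 units east of E: delta (east=+2, north=+0); D at (east=2, north=0).
  C is 3 units north of D: delta (east=+0, north=+3); C at (east=2, north=3).
  B is 2 units south of C: delta (east=+0, north=-2); B at (east=2, north=1).
  A is 8 units east of B: delta (east=+8, north=+0); A at (east=10, north=1).
Therefore A relative to E: (east=10, north=1).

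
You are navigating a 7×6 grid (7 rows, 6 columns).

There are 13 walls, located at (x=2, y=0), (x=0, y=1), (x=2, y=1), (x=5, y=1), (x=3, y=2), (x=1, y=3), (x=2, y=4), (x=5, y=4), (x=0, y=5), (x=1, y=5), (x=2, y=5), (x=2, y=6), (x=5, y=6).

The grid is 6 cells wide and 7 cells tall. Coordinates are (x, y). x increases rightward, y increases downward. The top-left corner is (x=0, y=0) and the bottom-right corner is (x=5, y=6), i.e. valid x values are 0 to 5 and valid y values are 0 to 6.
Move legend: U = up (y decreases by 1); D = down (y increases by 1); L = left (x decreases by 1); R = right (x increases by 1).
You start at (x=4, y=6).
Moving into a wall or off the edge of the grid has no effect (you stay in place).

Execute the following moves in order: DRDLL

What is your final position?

Answer: Final position: (x=3, y=6)

Derivation:
Start: (x=4, y=6)
  D (down): blocked, stay at (x=4, y=6)
  R (right): blocked, stay at (x=4, y=6)
  D (down): blocked, stay at (x=4, y=6)
  L (left): (x=4, y=6) -> (x=3, y=6)
  L (left): blocked, stay at (x=3, y=6)
Final: (x=3, y=6)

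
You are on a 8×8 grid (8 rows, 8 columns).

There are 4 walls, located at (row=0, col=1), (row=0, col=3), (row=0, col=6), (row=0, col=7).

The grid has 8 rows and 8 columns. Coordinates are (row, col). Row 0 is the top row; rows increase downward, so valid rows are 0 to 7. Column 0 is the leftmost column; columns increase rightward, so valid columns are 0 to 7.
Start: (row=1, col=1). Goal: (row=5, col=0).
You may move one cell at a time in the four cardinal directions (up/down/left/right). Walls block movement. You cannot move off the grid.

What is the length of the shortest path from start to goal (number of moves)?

BFS from (row=1, col=1) until reaching (row=5, col=0):
  Distance 0: (row=1, col=1)
  Distance 1: (row=1, col=0), (row=1, col=2), (row=2, col=1)
  Distance 2: (row=0, col=0), (row=0, col=2), (row=1, col=3), (row=2, col=0), (row=2, col=2), (row=3, col=1)
  Distance 3: (row=1, col=4), (row=2, col=3), (row=3, col=0), (row=3, col=2), (row=4, col=1)
  Distance 4: (row=0, col=4), (row=1, col=5), (row=2, col=4), (row=3, col=3), (row=4, col=0), (row=4, col=2), (row=5, col=1)
  Distance 5: (row=0, col=5), (row=1, col=6), (row=2, col=5), (row=3, col=4), (row=4, col=3), (row=5, col=0), (row=5, col=2), (row=6, col=1)  <- goal reached here
One shortest path (5 moves): (row=1, col=1) -> (row=1, col=0) -> (row=2, col=0) -> (row=3, col=0) -> (row=4, col=0) -> (row=5, col=0)

Answer: Shortest path length: 5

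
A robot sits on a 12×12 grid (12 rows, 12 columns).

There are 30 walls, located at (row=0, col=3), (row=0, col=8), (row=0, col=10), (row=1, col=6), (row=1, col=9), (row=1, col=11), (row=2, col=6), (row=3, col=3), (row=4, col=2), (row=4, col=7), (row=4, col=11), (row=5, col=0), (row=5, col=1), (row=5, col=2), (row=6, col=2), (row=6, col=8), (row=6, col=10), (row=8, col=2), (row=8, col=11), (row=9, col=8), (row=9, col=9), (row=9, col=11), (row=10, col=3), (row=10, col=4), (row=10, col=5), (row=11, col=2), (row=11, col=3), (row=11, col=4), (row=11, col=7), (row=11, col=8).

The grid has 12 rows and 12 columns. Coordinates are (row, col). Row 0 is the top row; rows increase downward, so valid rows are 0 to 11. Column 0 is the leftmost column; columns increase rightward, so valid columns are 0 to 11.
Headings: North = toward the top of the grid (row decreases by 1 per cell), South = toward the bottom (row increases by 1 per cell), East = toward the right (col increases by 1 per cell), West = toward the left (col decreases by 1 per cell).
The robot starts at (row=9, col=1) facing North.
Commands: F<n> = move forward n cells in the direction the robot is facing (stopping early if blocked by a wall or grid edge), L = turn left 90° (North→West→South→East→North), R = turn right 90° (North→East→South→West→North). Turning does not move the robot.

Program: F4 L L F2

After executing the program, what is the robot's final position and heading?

Answer: Final position: (row=8, col=1), facing South

Derivation:
Start: (row=9, col=1), facing North
  F4: move forward 3/4 (blocked), now at (row=6, col=1)
  L: turn left, now facing West
  L: turn left, now facing South
  F2: move forward 2, now at (row=8, col=1)
Final: (row=8, col=1), facing South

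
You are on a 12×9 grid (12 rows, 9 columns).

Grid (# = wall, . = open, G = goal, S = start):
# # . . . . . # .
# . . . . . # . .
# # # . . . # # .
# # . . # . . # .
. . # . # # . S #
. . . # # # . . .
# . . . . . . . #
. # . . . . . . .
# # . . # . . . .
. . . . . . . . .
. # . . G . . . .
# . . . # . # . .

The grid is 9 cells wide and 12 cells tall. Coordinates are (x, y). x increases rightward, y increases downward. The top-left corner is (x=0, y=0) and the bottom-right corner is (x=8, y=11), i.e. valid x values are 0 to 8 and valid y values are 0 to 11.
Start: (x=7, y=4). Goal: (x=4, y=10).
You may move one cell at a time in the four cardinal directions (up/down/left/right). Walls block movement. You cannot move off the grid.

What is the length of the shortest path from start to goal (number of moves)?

BFS from (x=7, y=4) until reaching (x=4, y=10):
  Distance 0: (x=7, y=4)
  Distance 1: (x=6, y=4), (x=7, y=5)
  Distance 2: (x=6, y=3), (x=6, y=5), (x=8, y=5), (x=7, y=6)
  Distance 3: (x=5, y=3), (x=6, y=6), (x=7, y=7)
  Distance 4: (x=5, y=2), (x=5, y=6), (x=6, y=7), (x=8, y=7), (x=7, y=8)
  Distance 5: (x=5, y=1), (x=4, y=2), (x=4, y=6), (x=5, y=7), (x=6, y=8), (x=8, y=8), (x=7, y=9)
  Distance 6: (x=5, y=0), (x=4, y=1), (x=3, y=2), (x=3, y=6), (x=4, y=7), (x=5, y=8), (x=6, y=9), (x=8, y=9), (x=7, y=10)
  Distance 7: (x=4, y=0), (x=6, y=0), (x=3, y=1), (x=3, y=3), (x=2, y=6), (x=3, y=7), (x=5, y=9), (x=6, y=10), (x=8, y=10), (x=7, y=11)
  Distance 8: (x=3, y=0), (x=2, y=1), (x=2, y=3), (x=3, y=4), (x=2, y=5), (x=1, y=6), (x=2, y=7), (x=3, y=8), (x=4, y=9), (x=5, y=10), (x=8, y=11)
  Distance 9: (x=2, y=0), (x=1, y=1), (x=1, y=5), (x=2, y=8), (x=3, y=9), (x=4, y=10), (x=5, y=11)  <- goal reached here
One shortest path (9 moves): (x=7, y=4) -> (x=6, y=4) -> (x=6, y=5) -> (x=6, y=6) -> (x=5, y=6) -> (x=5, y=7) -> (x=5, y=8) -> (x=5, y=9) -> (x=4, y=9) -> (x=4, y=10)

Answer: Shortest path length: 9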